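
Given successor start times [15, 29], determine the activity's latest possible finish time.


LF = min of all successor start times
Successors start at: [15, 29]
LF = min(15, 29)
= 15


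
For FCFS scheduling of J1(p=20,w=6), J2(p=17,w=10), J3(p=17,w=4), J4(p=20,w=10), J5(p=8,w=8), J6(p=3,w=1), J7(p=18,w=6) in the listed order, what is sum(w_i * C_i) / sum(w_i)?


Completion times:
  J1: C=20, w×C=6×20=120
  J2: C=37, w×C=10×37=370
  J3: C=54, w×C=4×54=216
  J4: C=74, w×C=10×74=740
  J5: C=82, w×C=8×82=656
  J6: C=85, w×C=1×85=85
  J7: C=103, w×C=6×103=618
Sum w×C = 2805
Sum w = 45
Weighted avg = 2805/45
= 62.33


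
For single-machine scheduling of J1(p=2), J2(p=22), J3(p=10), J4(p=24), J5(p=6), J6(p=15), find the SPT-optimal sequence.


SPT: sort by shortest processing time
  J1: p=2
  J5: p=6
  J3: p=10
  J6: p=15
  J2: p=22
  J4: p=24
Order: J1 → J5 → J3 → J6 → J2 → J4


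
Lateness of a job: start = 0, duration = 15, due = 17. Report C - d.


Completion = 0 + 15 = 15
Lateness = C - d = 15 - 17
= -2


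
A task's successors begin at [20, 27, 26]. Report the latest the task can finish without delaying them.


LF = min of all successor start times
Successors start at: [20, 27, 26]
LF = min(20, 27, 26)
= 20


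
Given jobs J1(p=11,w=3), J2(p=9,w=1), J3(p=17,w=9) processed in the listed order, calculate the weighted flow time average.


Completion times:
  J1: C=11, w×C=3×11=33
  J2: C=20, w×C=1×20=20
  J3: C=37, w×C=9×37=333
Sum w×C = 386
Sum w = 13
Weighted avg = 386/13
= 29.69


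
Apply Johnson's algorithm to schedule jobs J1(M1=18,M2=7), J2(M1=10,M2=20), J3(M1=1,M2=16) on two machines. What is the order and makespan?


Johnson's rule:
Group 1 (M1≤M2, sort by M1): ['J3', 'J2']
Group 2 (M1>M2, sort desc M2): ['J1']
Sequence: J3 → J2 → J1
Makespan calculation:
  J3: M1 done=1, M2 done=17
  J2: M1 done=11, M2 done=37
  J1: M1 done=29, M2 done=44
= Sequence: J3 → J2 → J1, Makespan: 44


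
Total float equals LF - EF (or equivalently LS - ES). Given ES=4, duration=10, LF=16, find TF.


EF = ES + duration = 4 + 10 = 14
LS = LF - duration = 16 - 10 = 6
Total Float = LF - EF = 16 - 14
(or LS - ES = 6 - 4)
= 2


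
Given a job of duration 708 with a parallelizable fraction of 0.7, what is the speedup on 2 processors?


Amdahl's law: T_p = T × ((1-p) + p/N)
= 708 × ((1-0.7) + 0.7/2)
= 708 × (0.30 + 0.3500)
= 708 × 0.6500
= 460.20
Speedup = 708/460.20
= 1.54×


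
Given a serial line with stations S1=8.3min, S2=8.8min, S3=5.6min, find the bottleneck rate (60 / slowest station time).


Bottleneck = longest station time
Station times: [8.3, 8.8, 5.6]
Max = 8.8 min
Rate = 60 / 8.8
= 6.82 units/hour (bottleneck: 8.8min)


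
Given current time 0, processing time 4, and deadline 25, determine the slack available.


Slack = due - current_time - processing
= 25 - 0 - 4
= 21


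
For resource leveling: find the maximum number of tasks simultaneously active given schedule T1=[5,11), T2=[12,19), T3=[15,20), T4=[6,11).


Check each time point for overlaps:
  t=6: 2 tasks active (T1, T4)
Max concurrent = 2


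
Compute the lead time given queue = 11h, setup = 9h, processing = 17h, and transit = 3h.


Lead time = queue + setup + processing + transit
= 11 + 9 + 17 + 3
= 40 hours


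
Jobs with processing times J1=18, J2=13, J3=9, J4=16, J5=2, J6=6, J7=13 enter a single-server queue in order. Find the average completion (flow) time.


Completion times:
  J1: completes at 18
  J2: completes at 31
  J3: completes at 40
  J4: completes at 56
  J5: completes at 58
  J6: completes at 64
  J7: completes at 77
Sum = 344
Average = 344/7
= 49.14


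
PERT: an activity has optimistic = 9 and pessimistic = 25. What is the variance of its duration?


σ² = ((p - o) / 6)² = (p - o)² / 36
= (25 - 9)² / 36
= 16² / 36
= 256 / 36
= 7.1111


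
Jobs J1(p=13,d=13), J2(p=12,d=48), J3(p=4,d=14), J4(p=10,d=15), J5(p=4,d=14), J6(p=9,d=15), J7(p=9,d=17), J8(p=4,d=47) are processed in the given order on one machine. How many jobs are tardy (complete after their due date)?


Completion vs due date:
  J1: C=13, d=13 → on time
  J2: C=25, d=48 → on time
  J3: C=29, d=14 → TARDY
  J4: C=39, d=15 → TARDY
  J5: C=43, d=14 → TARDY
  J6: C=52, d=15 → TARDY
  J7: C=61, d=17 → TARDY
  J8: C=65, d=47 → TARDY
Tardy jobs: J3, J4, J5, J6, J7, J8
Count = 6


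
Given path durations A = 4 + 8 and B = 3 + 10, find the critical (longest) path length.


Path A: 4 + 8 = 12
Path B: 3 + 10 = 13
Critical path = longest = max(12, 13)
= 13 (Path B)


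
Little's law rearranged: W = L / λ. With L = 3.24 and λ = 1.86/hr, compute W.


Little's law: L = λW → W = L / λ
= 3.24 / 1.86
= 1.74 hours


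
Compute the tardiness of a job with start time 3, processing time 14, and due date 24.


Completion = start + processing = 3 + 14 = 17
Tardiness = max(0, C - d) = max(0, 17 - 24)
= max(0, -7)
= 0


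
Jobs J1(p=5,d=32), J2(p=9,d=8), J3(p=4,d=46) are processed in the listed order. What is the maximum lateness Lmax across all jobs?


Lateness per job (L = C - d):
  J1: C=5, d=32, L=-27
  J2: C=14, d=8, L=6
  J3: C=18, d=46, L=-28
Lmax = max(-27, 6, -28)
= 6


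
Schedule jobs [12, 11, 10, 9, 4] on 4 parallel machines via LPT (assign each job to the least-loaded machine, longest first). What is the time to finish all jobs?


Jobs (LPT sorted): [12, 11, 10, 9, 4]
Machines: 4
  J=12 → Machine 1 (load: 0+12=12)
  J=11 → Machine 2 (load: 0+11=11)
  J=10 → Machine 3 (load: 0+10=10)
  J=9 → Machine 4 (load: 0+9=9)
  J=4 → Machine 4 (load: 9+4=13)
Machine loads: [12, 11, 10, 13]
Makespan = max = 13 time units


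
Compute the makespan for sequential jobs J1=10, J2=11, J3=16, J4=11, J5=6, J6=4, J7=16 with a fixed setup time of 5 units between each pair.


Makespan = Σ processing + (n-1) × setup
= (10 + 11 + 16 + 11 + 6 + 4 + 16) + (7-1)×5
= 74 + 30
= 104 time units


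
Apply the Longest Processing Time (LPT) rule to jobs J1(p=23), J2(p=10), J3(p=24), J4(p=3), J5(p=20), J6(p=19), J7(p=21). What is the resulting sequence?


LPT: sort by longest processing time first
  J3: p=24
  J1: p=23
  J7: p=21
  J5: p=20
  J6: p=19
  J2: p=10
  J4: p=3
Order: J3 → J1 → J7 → J5 → J6 → J2 → J4


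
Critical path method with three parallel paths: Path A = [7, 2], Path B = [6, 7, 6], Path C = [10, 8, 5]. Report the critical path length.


Path A: 7 + 2 = 9
Path B: 6 + 7 + 6 = 19
Path C: 10 + 8 + 5 = 23
Critical path = longest = max(9, 19, 23)
= 23 (Path C)


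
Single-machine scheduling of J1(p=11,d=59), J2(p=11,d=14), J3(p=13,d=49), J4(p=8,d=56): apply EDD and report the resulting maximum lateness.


EDD order: J2 → J3 → J4 → J1
Completion and lateness:
  J2: C=11, d=14, L=11-14=-3
  J3: C=24, d=49, L=24-49=-25
  J4: C=32, d=56, L=32-56=-24
  J1: C=43, d=59, L=43-59=-16
Lmax = max(-3, -25, -24, -16)
= -3


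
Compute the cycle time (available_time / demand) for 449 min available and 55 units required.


Cycle time = available time / demand
= 449 / 55
= 8.16 min/unit


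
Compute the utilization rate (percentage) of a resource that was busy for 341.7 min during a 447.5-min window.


Utilization = busy / total × 100
= 341.7 / 447.5 × 100
= 76.4%


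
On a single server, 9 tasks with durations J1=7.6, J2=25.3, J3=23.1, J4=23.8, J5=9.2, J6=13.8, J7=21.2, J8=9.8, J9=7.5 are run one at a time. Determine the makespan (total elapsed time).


Sequential makespan: sum all processing times
= 7.6 + 25.3 + 23.1 + 23.8 + 9.2 + 13.8 + 21.2 + 9.8 + 7.5
= 141.3 time units


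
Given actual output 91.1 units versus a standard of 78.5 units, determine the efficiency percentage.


Efficiency = (actual / standard) × 100
= (91.1 / 78.5) × 100
= 116.1%


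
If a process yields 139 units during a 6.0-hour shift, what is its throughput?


Throughput = units / time
= 139 / 6.0
= 23.2 units/hour


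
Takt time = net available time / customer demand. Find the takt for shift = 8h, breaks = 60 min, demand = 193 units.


Available = 8×60 - 60 = 420 min
Takt time = 420 / 193
= 2.18 min/unit


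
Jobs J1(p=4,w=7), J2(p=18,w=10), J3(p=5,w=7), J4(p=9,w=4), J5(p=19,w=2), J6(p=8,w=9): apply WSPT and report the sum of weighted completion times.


WSPT order (by p/w): J1 → J3 → J6 → J2 → J4 → J5
  J1: C=4, w·C=7×4=28
  J3: C=9, w·C=7×9=63
  J6: C=17, w·C=9×17=153
  J2: C=35, w·C=10×35=350
  J4: C=44, w·C=4×44=176
  J5: C=63, w·C=2×63=126
Σ w·C = 896
= 896


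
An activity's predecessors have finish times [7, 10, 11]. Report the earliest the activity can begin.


ES = max of all predecessor completion times
Predecessors: [7, 10, 11]
ES = max(7, 10, 11)
= 11


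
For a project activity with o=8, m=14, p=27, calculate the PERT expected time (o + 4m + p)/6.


te = (o + 4m + p) / 6
= (8 + 4×14 + 27) / 6
= (8 + 56 + 27) / 6
= 91 / 6
= 15.17


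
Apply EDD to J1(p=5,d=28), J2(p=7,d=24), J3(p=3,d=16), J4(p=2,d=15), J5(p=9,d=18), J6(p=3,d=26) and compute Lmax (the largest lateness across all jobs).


EDD order: J4 → J3 → J5 → J2 → J6 → J1
Completion and lateness:
  J4: C=2, d=15, L=2-15=-13
  J3: C=5, d=16, L=5-16=-11
  J5: C=14, d=18, L=14-18=-4
  J2: C=21, d=24, L=21-24=-3
  J6: C=24, d=26, L=24-26=-2
  J1: C=29, d=28, L=29-28=1
Lmax = max(-13, -11, -4, -3, -2, 1)
= 1


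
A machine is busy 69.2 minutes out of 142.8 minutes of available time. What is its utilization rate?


Utilization = busy / total × 100
= 69.2 / 142.8 × 100
= 48.5%


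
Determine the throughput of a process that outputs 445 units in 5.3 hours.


Throughput = units / time
= 445 / 5.3
= 84.0 units/hour


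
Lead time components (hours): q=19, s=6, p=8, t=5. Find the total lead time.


Lead time = queue + setup + processing + transit
= 19 + 6 + 8 + 5
= 38 hours


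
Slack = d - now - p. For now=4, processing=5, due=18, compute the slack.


Slack = due - current_time - processing
= 18 - 4 - 5
= 9


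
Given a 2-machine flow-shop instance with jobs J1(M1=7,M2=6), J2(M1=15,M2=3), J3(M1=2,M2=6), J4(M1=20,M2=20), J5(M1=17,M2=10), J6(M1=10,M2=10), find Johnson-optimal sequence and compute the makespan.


Johnson's rule:
Group 1 (M1≤M2, sort by M1): ['J3', 'J6', 'J4']
Group 2 (M1>M2, sort desc M2): ['J5', 'J1', 'J2']
Sequence: J3 → J6 → J4 → J5 → J1 → J2
Makespan calculation:
  J3: M1 done=2, M2 done=8
  J6: M1 done=12, M2 done=22
  J4: M1 done=32, M2 done=52
  J5: M1 done=49, M2 done=62
  J1: M1 done=56, M2 done=68
  J2: M1 done=71, M2 done=74
= Sequence: J3 → J6 → J4 → J5 → J1 → J2, Makespan: 74


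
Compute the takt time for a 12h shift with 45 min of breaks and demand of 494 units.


Available = 12×60 - 45 = 675 min
Takt time = 675 / 494
= 1.37 min/unit


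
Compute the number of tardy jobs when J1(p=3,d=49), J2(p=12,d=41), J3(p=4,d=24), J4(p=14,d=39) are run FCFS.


Completion vs due date:
  J1: C=3, d=49 → on time
  J2: C=15, d=41 → on time
  J3: C=19, d=24 → on time
  J4: C=33, d=39 → on time
Tardy jobs: none
Count = 0


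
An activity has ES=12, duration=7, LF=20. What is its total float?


EF = ES + duration = 12 + 7 = 19
LS = LF - duration = 20 - 7 = 13
Total Float = LF - EF = 20 - 19
(or LS - ES = 13 - 12)
= 1


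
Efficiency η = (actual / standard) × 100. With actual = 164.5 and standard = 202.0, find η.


Efficiency = (actual / standard) × 100
= (164.5 / 202.0) × 100
= 81.4%


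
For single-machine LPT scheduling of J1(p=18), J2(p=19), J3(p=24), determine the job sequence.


LPT: sort by longest processing time first
  J3: p=24
  J2: p=19
  J1: p=18
Order: J3 → J2 → J1


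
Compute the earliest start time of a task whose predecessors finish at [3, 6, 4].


ES = max of all predecessor completion times
Predecessors: [3, 6, 4]
ES = max(3, 6, 4)
= 6


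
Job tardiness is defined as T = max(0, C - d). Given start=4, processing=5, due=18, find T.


Completion = start + processing = 4 + 5 = 9
Tardiness = max(0, C - d) = max(0, 9 - 18)
= max(0, -9)
= 0


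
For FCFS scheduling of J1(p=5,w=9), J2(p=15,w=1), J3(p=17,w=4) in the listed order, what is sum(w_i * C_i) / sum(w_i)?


Completion times:
  J1: C=5, w×C=9×5=45
  J2: C=20, w×C=1×20=20
  J3: C=37, w×C=4×37=148
Sum w×C = 213
Sum w = 14
Weighted avg = 213/14
= 15.21


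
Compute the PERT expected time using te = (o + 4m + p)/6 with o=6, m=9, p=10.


te = (o + 4m + p) / 6
= (6 + 4×9 + 10) / 6
= (6 + 36 + 10) / 6
= 52 / 6
= 8.67


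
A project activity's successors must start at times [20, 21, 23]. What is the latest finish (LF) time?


LF = min of all successor start times
Successors start at: [20, 21, 23]
LF = min(20, 21, 23)
= 20


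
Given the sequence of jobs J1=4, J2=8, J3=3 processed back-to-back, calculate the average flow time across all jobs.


Completion times:
  J1: completes at 4
  J2: completes at 12
  J3: completes at 15
Sum = 31
Average = 31/3
= 10.33


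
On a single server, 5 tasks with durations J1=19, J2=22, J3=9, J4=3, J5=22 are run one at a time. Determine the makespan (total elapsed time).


Sequential makespan: sum all processing times
= 19 + 22 + 9 + 3 + 22
= 75 time units


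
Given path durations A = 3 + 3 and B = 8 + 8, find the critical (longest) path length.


Path A: 3 + 3 = 6
Path B: 8 + 8 = 16
Critical path = longest = max(6, 16)
= 16 (Path B)


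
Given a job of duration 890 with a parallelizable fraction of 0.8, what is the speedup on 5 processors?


Amdahl's law: T_p = T × ((1-p) + p/N)
= 890 × ((1-0.8) + 0.8/5)
= 890 × (0.20 + 0.1600)
= 890 × 0.3600
= 320.40
Speedup = 890/320.40
= 2.78×


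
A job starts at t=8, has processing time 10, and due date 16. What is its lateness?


Completion = 8 + 10 = 18
Lateness = C - d = 18 - 16
= 2


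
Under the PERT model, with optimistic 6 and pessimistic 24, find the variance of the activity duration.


σ² = ((p - o) / 6)² = (p - o)² / 36
= (24 - 6)² / 36
= 18² / 36
= 324 / 36
= 9.0000


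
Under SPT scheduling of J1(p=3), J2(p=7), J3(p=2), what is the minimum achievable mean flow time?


SPT order: J3 → J1 → J2
Completion times:
  J3: C=2
  J1: C=5
  J2: C=12
Sum = 19, n = 3
Mean flow = 19/3
= 6.33


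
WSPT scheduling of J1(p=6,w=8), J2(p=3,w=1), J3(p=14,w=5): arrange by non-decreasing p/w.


WSPT (Smith's rule): sort by p/w ascending
  J1: p/w = 6/8 = 0.750
  J3: p/w = 14/5 = 2.800
  J2: p/w = 3/1 = 3.000
Order: J1 → J3 → J2


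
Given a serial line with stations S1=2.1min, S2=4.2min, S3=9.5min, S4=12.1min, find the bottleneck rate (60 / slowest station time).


Bottleneck = longest station time
Station times: [2.1, 4.2, 9.5, 12.1]
Max = 12.1 min
Rate = 60 / 12.1
= 4.96 units/hour (bottleneck: 12.1min)


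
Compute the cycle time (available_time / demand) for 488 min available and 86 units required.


Cycle time = available time / demand
= 488 / 86
= 5.67 min/unit


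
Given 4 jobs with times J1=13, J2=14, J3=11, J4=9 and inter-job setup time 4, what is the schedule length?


Makespan = Σ processing + (n-1) × setup
= (13 + 14 + 11 + 9) + (4-1)×4
= 47 + 12
= 59 time units


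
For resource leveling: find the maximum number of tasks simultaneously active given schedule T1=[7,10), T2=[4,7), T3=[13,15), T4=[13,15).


Check each time point for overlaps:
  t=13: 2 tasks active (T3, T4)
Max concurrent = 2


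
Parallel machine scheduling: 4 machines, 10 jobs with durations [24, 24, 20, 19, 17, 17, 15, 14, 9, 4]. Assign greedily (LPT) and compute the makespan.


Jobs (LPT sorted): [24, 24, 20, 19, 17, 17, 15, 14, 9, 4]
Machines: 4
  J=24 → Machine 1 (load: 0+24=24)
  J=24 → Machine 2 (load: 0+24=24)
  J=20 → Machine 3 (load: 0+20=20)
  J=19 → Machine 4 (load: 0+19=19)
  J=17 → Machine 4 (load: 19+17=36)
  J=17 → Machine 3 (load: 20+17=37)
  J=15 → Machine 1 (load: 24+15=39)
  J=14 → Machine 2 (load: 24+14=38)
  J=9 → Machine 4 (load: 36+9=45)
  J=4 → Machine 3 (load: 37+4=41)
Machine loads: [39, 38, 41, 45]
Makespan = max = 45 time units


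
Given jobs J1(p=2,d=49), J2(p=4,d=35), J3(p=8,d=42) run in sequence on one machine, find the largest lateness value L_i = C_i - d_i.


Lateness per job (L = C - d):
  J1: C=2, d=49, L=-47
  J2: C=6, d=35, L=-29
  J3: C=14, d=42, L=-28
Lmax = max(-47, -29, -28)
= -28


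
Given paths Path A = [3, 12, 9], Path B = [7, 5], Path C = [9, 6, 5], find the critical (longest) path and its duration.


Path A: 3 + 12 + 9 = 24
Path B: 7 + 5 = 12
Path C: 9 + 6 + 5 = 20
Critical path = longest = max(24, 12, 20)
= 24 (Path A)


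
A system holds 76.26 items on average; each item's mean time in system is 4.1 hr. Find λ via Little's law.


Little's law: L = λW → λ = L / W
= 76.26 / 4.1
= 18.60 per hour


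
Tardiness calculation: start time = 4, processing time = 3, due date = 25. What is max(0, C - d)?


Completion = start + processing = 4 + 3 = 7
Tardiness = max(0, C - d) = max(0, 7 - 25)
= max(0, -18)
= 0


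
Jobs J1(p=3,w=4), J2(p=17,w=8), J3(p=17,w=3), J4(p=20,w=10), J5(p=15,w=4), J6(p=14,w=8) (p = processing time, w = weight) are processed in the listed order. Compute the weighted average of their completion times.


Completion times:
  J1: C=3, w×C=4×3=12
  J2: C=20, w×C=8×20=160
  J3: C=37, w×C=3×37=111
  J4: C=57, w×C=10×57=570
  J5: C=72, w×C=4×72=288
  J6: C=86, w×C=8×86=688
Sum w×C = 1829
Sum w = 37
Weighted avg = 1829/37
= 49.43


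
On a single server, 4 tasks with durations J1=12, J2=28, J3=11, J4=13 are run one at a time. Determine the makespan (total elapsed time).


Sequential makespan: sum all processing times
= 12 + 28 + 11 + 13
= 64 time units


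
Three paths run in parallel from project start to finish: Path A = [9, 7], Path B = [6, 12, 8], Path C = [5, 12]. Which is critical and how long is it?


Path A: 9 + 7 = 16
Path B: 6 + 12 + 8 = 26
Path C: 5 + 12 = 17
Critical path = longest = max(16, 26, 17)
= 26 (Path B)


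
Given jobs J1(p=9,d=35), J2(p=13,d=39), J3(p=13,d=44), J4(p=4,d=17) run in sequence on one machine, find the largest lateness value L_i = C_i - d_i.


Lateness per job (L = C - d):
  J1: C=9, d=35, L=-26
  J2: C=22, d=39, L=-17
  J3: C=35, d=44, L=-9
  J4: C=39, d=17, L=22
Lmax = max(-26, -17, -9, 22)
= 22


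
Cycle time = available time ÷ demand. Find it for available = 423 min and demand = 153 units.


Cycle time = available time / demand
= 423 / 153
= 2.76 min/unit


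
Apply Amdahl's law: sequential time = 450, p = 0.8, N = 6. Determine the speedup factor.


Amdahl's law: T_p = T × ((1-p) + p/N)
= 450 × ((1-0.8) + 0.8/6)
= 450 × (0.20 + 0.1333)
= 450 × 0.3333
= 150.00
Speedup = 450/150.00
= 3.00×


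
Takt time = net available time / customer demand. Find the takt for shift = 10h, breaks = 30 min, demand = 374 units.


Available = 10×60 - 30 = 570 min
Takt time = 570 / 374
= 1.52 min/unit


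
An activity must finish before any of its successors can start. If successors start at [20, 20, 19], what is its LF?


LF = min of all successor start times
Successors start at: [20, 20, 19]
LF = min(20, 20, 19)
= 19


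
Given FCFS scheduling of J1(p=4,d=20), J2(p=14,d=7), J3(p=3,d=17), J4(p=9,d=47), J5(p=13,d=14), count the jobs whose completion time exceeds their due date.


Completion vs due date:
  J1: C=4, d=20 → on time
  J2: C=18, d=7 → TARDY
  J3: C=21, d=17 → TARDY
  J4: C=30, d=47 → on time
  J5: C=43, d=14 → TARDY
Tardy jobs: J2, J3, J5
Count = 3


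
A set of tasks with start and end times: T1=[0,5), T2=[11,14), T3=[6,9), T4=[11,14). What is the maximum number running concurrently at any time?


Check each time point for overlaps:
  t=11: 2 tasks active (T2, T4)
Max concurrent = 2


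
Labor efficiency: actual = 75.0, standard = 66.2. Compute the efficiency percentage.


Efficiency = (actual / standard) × 100
= (75.0 / 66.2) × 100
= 113.3%


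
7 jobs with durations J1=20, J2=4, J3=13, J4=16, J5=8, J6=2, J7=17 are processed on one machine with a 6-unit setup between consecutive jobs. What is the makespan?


Makespan = Σ processing + (n-1) × setup
= (20 + 4 + 13 + 16 + 8 + 2 + 17) + (7-1)×6
= 80 + 36
= 116 time units


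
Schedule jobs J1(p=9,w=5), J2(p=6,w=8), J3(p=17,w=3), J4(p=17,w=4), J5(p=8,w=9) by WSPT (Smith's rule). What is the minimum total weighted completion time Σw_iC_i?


WSPT order (by p/w): J2 → J5 → J1 → J4 → J3
  J2: C=6, w·C=8×6=48
  J5: C=14, w·C=9×14=126
  J1: C=23, w·C=5×23=115
  J4: C=40, w·C=4×40=160
  J3: C=57, w·C=3×57=171
Σ w·C = 620
= 620


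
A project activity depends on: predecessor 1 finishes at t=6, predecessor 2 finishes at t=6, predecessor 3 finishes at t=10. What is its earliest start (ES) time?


ES = max of all predecessor completion times
Predecessors: [6, 6, 10]
ES = max(6, 6, 10)
= 10


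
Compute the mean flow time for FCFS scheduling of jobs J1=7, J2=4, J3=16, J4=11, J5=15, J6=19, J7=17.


Completion times:
  J1: completes at 7
  J2: completes at 11
  J3: completes at 27
  J4: completes at 38
  J5: completes at 53
  J6: completes at 72
  J7: completes at 89
Sum = 297
Average = 297/7
= 42.43


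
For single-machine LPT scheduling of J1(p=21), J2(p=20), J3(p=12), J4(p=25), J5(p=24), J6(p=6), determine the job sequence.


LPT: sort by longest processing time first
  J4: p=25
  J5: p=24
  J1: p=21
  J2: p=20
  J3: p=12
  J6: p=6
Order: J4 → J5 → J1 → J2 → J3 → J6


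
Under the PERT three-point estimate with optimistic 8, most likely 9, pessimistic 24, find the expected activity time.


te = (o + 4m + p) / 6
= (8 + 4×9 + 24) / 6
= (8 + 36 + 24) / 6
= 68 / 6
= 11.33


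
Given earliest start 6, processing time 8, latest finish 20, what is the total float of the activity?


EF = ES + duration = 6 + 8 = 14
LS = LF - duration = 20 - 8 = 12
Total Float = LF - EF = 20 - 14
(or LS - ES = 12 - 6)
= 6


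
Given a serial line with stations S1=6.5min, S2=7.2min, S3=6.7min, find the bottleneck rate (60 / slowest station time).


Bottleneck = longest station time
Station times: [6.5, 7.2, 6.7]
Max = 7.2 min
Rate = 60 / 7.2
= 8.33 units/hour (bottleneck: 7.2min)


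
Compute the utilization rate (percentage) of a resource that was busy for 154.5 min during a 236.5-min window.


Utilization = busy / total × 100
= 154.5 / 236.5 × 100
= 65.3%


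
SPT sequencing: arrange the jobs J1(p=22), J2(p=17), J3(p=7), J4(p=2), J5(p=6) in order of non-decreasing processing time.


SPT: sort by shortest processing time
  J4: p=2
  J5: p=6
  J3: p=7
  J2: p=17
  J1: p=22
Order: J4 → J5 → J3 → J2 → J1


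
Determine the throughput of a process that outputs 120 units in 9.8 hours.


Throughput = units / time
= 120 / 9.8
= 12.2 units/hour


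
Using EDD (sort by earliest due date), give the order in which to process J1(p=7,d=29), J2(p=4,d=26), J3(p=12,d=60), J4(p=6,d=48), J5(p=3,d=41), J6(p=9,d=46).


EDD: sort by earliest due date
  J2: d=26, p=4
  J1: d=29, p=7
  J5: d=41, p=3
  J6: d=46, p=9
  J4: d=48, p=6
  J3: d=60, p=12
Order: J2 → J1 → J5 → J6 → J4 → J3


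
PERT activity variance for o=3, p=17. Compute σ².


σ² = ((p - o) / 6)² = (p - o)² / 36
= (17 - 3)² / 36
= 14² / 36
= 196 / 36
= 5.4444


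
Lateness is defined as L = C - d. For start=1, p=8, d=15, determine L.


Completion = 1 + 8 = 9
Lateness = C - d = 9 - 15
= -6


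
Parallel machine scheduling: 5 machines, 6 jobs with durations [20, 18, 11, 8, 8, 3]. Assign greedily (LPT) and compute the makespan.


Jobs (LPT sorted): [20, 18, 11, 8, 8, 3]
Machines: 5
  J=20 → Machine 1 (load: 0+20=20)
  J=18 → Machine 2 (load: 0+18=18)
  J=11 → Machine 3 (load: 0+11=11)
  J=8 → Machine 4 (load: 0+8=8)
  J=8 → Machine 5 (load: 0+8=8)
  J=3 → Machine 4 (load: 8+3=11)
Machine loads: [20, 18, 11, 11, 8]
Makespan = max = 20 time units


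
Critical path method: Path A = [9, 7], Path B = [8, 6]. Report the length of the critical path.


Path A: 9 + 7 = 16
Path B: 8 + 6 = 14
Critical path = longest = max(16, 14)
= 16 (Path A)


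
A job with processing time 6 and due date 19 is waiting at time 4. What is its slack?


Slack = due - current_time - processing
= 19 - 4 - 6
= 9


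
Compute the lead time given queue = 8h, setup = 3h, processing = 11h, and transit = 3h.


Lead time = queue + setup + processing + transit
= 8 + 3 + 11 + 3
= 25 hours


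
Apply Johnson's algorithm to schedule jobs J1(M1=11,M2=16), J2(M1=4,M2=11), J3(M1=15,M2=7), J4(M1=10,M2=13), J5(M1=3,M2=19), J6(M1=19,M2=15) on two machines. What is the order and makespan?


Johnson's rule:
Group 1 (M1≤M2, sort by M1): ['J5', 'J2', 'J4', 'J1']
Group 2 (M1>M2, sort desc M2): ['J6', 'J3']
Sequence: J5 → J2 → J4 → J1 → J6 → J3
Makespan calculation:
  J5: M1 done=3, M2 done=22
  J2: M1 done=7, M2 done=33
  J4: M1 done=17, M2 done=46
  J1: M1 done=28, M2 done=62
  J6: M1 done=47, M2 done=77
  J3: M1 done=62, M2 done=84
= Sequence: J5 → J2 → J4 → J1 → J6 → J3, Makespan: 84


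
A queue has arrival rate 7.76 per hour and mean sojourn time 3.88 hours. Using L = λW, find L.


Little's law: L = λ × W
= 7.76 × 3.88
= 30.11


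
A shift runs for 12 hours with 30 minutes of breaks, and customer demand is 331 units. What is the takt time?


Available = 12×60 - 30 = 690 min
Takt time = 690 / 331
= 2.08 min/unit


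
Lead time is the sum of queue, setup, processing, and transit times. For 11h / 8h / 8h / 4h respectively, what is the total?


Lead time = queue + setup + processing + transit
= 11 + 8 + 8 + 4
= 31 hours


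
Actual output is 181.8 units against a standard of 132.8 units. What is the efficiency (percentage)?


Efficiency = (actual / standard) × 100
= (181.8 / 132.8) × 100
= 136.9%


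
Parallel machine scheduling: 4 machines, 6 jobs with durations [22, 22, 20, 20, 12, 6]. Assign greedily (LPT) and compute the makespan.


Jobs (LPT sorted): [22, 22, 20, 20, 12, 6]
Machines: 4
  J=22 → Machine 1 (load: 0+22=22)
  J=22 → Machine 2 (load: 0+22=22)
  J=20 → Machine 3 (load: 0+20=20)
  J=20 → Machine 4 (load: 0+20=20)
  J=12 → Machine 3 (load: 20+12=32)
  J=6 → Machine 4 (load: 20+6=26)
Machine loads: [22, 22, 32, 26]
Makespan = max = 32 time units


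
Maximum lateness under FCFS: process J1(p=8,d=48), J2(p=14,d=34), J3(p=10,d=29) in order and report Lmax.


Lateness per job (L = C - d):
  J1: C=8, d=48, L=-40
  J2: C=22, d=34, L=-12
  J3: C=32, d=29, L=3
Lmax = max(-40, -12, 3)
= 3


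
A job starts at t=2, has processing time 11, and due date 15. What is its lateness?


Completion = 2 + 11 = 13
Lateness = C - d = 13 - 15
= -2


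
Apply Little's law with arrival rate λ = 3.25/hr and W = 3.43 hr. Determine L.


Little's law: L = λ × W
= 3.25 × 3.43
= 11.15


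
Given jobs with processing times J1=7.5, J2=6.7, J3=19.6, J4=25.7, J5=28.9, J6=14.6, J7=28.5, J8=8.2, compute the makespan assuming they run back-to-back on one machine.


Sequential makespan: sum all processing times
= 7.5 + 6.7 + 19.6 + 25.7 + 28.9 + 14.6 + 28.5 + 8.2
= 139.7 time units


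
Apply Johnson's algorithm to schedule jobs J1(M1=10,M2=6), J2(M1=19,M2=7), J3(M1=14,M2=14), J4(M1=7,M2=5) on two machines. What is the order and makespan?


Johnson's rule:
Group 1 (M1≤M2, sort by M1): ['J3']
Group 2 (M1>M2, sort desc M2): ['J2', 'J1', 'J4']
Sequence: J3 → J2 → J1 → J4
Makespan calculation:
  J3: M1 done=14, M2 done=28
  J2: M1 done=33, M2 done=40
  J1: M1 done=43, M2 done=49
  J4: M1 done=50, M2 done=55
= Sequence: J3 → J2 → J1 → J4, Makespan: 55


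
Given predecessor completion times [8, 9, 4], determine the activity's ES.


ES = max of all predecessor completion times
Predecessors: [8, 9, 4]
ES = max(8, 9, 4)
= 9


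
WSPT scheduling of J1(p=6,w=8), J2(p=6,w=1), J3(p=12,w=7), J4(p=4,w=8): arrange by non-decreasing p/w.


WSPT (Smith's rule): sort by p/w ascending
  J4: p/w = 4/8 = 0.500
  J1: p/w = 6/8 = 0.750
  J3: p/w = 12/7 = 1.714
  J2: p/w = 6/1 = 6.000
Order: J4 → J1 → J3 → J2


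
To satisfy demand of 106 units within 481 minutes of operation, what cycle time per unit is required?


Cycle time = available time / demand
= 481 / 106
= 4.54 min/unit


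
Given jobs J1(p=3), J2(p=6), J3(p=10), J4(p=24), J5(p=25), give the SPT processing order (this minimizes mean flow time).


SPT: sort by shortest processing time
  J1: p=3
  J2: p=6
  J3: p=10
  J4: p=24
  J5: p=25
Order: J1 → J2 → J3 → J4 → J5


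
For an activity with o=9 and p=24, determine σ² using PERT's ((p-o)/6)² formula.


σ² = ((p - o) / 6)² = (p - o)² / 36
= (24 - 9)² / 36
= 15² / 36
= 225 / 36
= 6.2500


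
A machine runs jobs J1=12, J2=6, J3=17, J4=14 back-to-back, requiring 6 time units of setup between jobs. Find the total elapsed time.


Makespan = Σ processing + (n-1) × setup
= (12 + 6 + 17 + 14) + (4-1)×6
= 49 + 18
= 67 time units


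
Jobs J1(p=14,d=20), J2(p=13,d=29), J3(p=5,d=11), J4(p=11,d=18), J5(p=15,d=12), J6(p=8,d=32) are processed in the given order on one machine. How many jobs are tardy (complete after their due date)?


Completion vs due date:
  J1: C=14, d=20 → on time
  J2: C=27, d=29 → on time
  J3: C=32, d=11 → TARDY
  J4: C=43, d=18 → TARDY
  J5: C=58, d=12 → TARDY
  J6: C=66, d=32 → TARDY
Tardy jobs: J3, J4, J5, J6
Count = 4


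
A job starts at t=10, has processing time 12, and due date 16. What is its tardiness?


Completion = start + processing = 10 + 12 = 22
Tardiness = max(0, C - d) = max(0, 22 - 16)
= max(0, 6)
= 6


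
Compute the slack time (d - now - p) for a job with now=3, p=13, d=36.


Slack = due - current_time - processing
= 36 - 3 - 13
= 20


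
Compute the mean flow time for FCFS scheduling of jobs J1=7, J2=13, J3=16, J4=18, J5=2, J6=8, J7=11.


Completion times:
  J1: completes at 7
  J2: completes at 20
  J3: completes at 36
  J4: completes at 54
  J5: completes at 56
  J6: completes at 64
  J7: completes at 75
Sum = 312
Average = 312/7
= 44.57


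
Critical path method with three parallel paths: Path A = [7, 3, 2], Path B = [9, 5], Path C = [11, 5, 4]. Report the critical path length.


Path A: 7 + 3 + 2 = 12
Path B: 9 + 5 = 14
Path C: 11 + 5 + 4 = 20
Critical path = longest = max(12, 14, 20)
= 20 (Path C)


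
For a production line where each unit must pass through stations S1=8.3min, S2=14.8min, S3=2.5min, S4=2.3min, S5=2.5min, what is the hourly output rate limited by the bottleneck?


Bottleneck = longest station time
Station times: [8.3, 14.8, 2.5, 2.3, 2.5]
Max = 14.8 min
Rate = 60 / 14.8
= 4.05 units/hour (bottleneck: 14.8min)


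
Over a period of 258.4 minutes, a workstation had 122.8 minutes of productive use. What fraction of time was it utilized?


Utilization = busy / total × 100
= 122.8 / 258.4 × 100
= 47.5%


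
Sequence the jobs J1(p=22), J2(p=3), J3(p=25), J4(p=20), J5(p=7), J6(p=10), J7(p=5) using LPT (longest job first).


LPT: sort by longest processing time first
  J3: p=25
  J1: p=22
  J4: p=20
  J6: p=10
  J5: p=7
  J7: p=5
  J2: p=3
Order: J3 → J1 → J4 → J6 → J5 → J7 → J2


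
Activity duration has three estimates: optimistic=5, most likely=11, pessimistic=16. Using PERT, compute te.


te = (o + 4m + p) / 6
= (5 + 4×11 + 16) / 6
= (5 + 44 + 16) / 6
= 65 / 6
= 10.83


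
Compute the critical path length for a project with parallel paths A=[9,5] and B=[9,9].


Path A: 9 + 5 = 14
Path B: 9 + 9 = 18
Critical path = longest = max(14, 18)
= 18 (Path B)


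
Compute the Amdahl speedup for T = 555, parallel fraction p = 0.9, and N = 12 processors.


Amdahl's law: T_p = T × ((1-p) + p/N)
= 555 × ((1-0.9) + 0.9/12)
= 555 × (0.10 + 0.0750)
= 555 × 0.1750
= 97.12
Speedup = 555/97.12
= 5.71×


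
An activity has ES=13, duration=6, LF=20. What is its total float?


EF = ES + duration = 13 + 6 = 19
LS = LF - duration = 20 - 6 = 14
Total Float = LF - EF = 20 - 19
(or LS - ES = 14 - 13)
= 1


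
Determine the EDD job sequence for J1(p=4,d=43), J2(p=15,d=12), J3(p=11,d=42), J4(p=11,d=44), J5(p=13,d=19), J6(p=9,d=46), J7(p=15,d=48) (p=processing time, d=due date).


EDD: sort by earliest due date
  J2: d=12, p=15
  J5: d=19, p=13
  J3: d=42, p=11
  J1: d=43, p=4
  J4: d=44, p=11
  J6: d=46, p=9
  J7: d=48, p=15
Order: J2 → J5 → J3 → J1 → J4 → J6 → J7


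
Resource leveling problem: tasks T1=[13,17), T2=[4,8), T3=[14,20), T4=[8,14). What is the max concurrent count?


Check each time point for overlaps:
  t=13: 2 tasks active (T1, T4)
Max concurrent = 2


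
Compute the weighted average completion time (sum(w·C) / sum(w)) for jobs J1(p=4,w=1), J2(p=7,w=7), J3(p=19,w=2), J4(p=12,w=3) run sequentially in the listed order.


Completion times:
  J1: C=4, w×C=1×4=4
  J2: C=11, w×C=7×11=77
  J3: C=30, w×C=2×30=60
  J4: C=42, w×C=3×42=126
Sum w×C = 267
Sum w = 13
Weighted avg = 267/13
= 20.54


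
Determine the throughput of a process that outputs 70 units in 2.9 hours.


Throughput = units / time
= 70 / 2.9
= 24.1 units/hour


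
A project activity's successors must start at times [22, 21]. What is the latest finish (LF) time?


LF = min of all successor start times
Successors start at: [22, 21]
LF = min(22, 21)
= 21


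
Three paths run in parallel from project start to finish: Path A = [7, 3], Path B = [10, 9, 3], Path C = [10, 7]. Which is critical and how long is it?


Path A: 7 + 3 = 10
Path B: 10 + 9 + 3 = 22
Path C: 10 + 7 = 17
Critical path = longest = max(10, 22, 17)
= 22 (Path B)


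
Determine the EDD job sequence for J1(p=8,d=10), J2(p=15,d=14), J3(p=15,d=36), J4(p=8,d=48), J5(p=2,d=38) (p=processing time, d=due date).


EDD: sort by earliest due date
  J1: d=10, p=8
  J2: d=14, p=15
  J3: d=36, p=15
  J5: d=38, p=2
  J4: d=48, p=8
Order: J1 → J2 → J3 → J5 → J4


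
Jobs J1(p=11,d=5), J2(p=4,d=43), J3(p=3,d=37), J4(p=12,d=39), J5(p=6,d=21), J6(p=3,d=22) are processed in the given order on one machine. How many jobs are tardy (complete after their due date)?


Completion vs due date:
  J1: C=11, d=5 → TARDY
  J2: C=15, d=43 → on time
  J3: C=18, d=37 → on time
  J4: C=30, d=39 → on time
  J5: C=36, d=21 → TARDY
  J6: C=39, d=22 → TARDY
Tardy jobs: J1, J5, J6
Count = 3


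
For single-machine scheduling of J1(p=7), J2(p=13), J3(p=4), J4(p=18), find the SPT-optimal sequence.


SPT: sort by shortest processing time
  J3: p=4
  J1: p=7
  J2: p=13
  J4: p=18
Order: J3 → J1 → J2 → J4


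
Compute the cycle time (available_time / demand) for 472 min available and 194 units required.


Cycle time = available time / demand
= 472 / 194
= 2.43 min/unit


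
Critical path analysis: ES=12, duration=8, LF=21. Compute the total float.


EF = ES + duration = 12 + 8 = 20
LS = LF - duration = 21 - 8 = 13
Total Float = LF - EF = 21 - 20
(or LS - ES = 13 - 12)
= 1


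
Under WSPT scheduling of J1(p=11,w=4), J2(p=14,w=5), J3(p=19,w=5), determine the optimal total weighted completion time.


WSPT order (by p/w): J1 → J2 → J3
  J1: C=11, w·C=4×11=44
  J2: C=25, w·C=5×25=125
  J3: C=44, w·C=5×44=220
Σ w·C = 389
= 389


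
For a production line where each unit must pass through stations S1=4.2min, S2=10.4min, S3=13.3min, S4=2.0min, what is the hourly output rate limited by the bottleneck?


Bottleneck = longest station time
Station times: [4.2, 10.4, 13.3, 2.0]
Max = 13.3 min
Rate = 60 / 13.3
= 4.51 units/hour (bottleneck: 13.3min)


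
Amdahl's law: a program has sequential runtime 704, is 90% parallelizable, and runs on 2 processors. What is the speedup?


Amdahl's law: T_p = T × ((1-p) + p/N)
= 704 × ((1-0.9) + 0.9/2)
= 704 × (0.10 + 0.4500)
= 704 × 0.5500
= 387.20
Speedup = 704/387.20
= 1.82×


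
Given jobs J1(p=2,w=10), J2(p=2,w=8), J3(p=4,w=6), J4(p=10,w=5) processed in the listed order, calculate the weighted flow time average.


Completion times:
  J1: C=2, w×C=10×2=20
  J2: C=4, w×C=8×4=32
  J3: C=8, w×C=6×8=48
  J4: C=18, w×C=5×18=90
Sum w×C = 190
Sum w = 29
Weighted avg = 190/29
= 6.55


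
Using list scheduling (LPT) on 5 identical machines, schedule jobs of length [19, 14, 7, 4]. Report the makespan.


Jobs (LPT sorted): [19, 14, 7, 4]
Machines: 5
  J=19 → Machine 1 (load: 0+19=19)
  J=14 → Machine 2 (load: 0+14=14)
  J=7 → Machine 3 (load: 0+7=7)
  J=4 → Machine 4 (load: 0+4=4)
Machine loads: [19, 14, 7, 4, 0]
Makespan = max = 19 time units


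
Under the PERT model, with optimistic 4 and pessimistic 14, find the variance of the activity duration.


σ² = ((p - o) / 6)² = (p - o)² / 36
= (14 - 4)² / 36
= 10² / 36
= 100 / 36
= 2.7778


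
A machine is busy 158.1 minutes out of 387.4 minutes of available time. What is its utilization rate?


Utilization = busy / total × 100
= 158.1 / 387.4 × 100
= 40.8%


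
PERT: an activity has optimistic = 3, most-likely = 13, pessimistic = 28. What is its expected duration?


te = (o + 4m + p) / 6
= (3 + 4×13 + 28) / 6
= (3 + 52 + 28) / 6
= 83 / 6
= 13.83


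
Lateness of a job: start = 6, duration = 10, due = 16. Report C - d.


Completion = 6 + 10 = 16
Lateness = C - d = 16 - 16
= 0


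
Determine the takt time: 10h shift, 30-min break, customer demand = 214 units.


Available = 10×60 - 30 = 570 min
Takt time = 570 / 214
= 2.66 min/unit


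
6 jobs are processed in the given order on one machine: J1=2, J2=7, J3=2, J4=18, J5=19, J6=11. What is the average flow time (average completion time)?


Completion times:
  J1: completes at 2
  J2: completes at 9
  J3: completes at 11
  J4: completes at 29
  J5: completes at 48
  J6: completes at 59
Sum = 158
Average = 158/6
= 26.33


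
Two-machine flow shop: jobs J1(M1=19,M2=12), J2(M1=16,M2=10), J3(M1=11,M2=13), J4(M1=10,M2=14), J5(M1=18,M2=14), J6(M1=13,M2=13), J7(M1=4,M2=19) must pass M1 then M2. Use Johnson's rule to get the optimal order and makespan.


Johnson's rule:
Group 1 (M1≤M2, sort by M1): ['J7', 'J4', 'J3', 'J6']
Group 2 (M1>M2, sort desc M2): ['J5', 'J1', 'J2']
Sequence: J7 → J4 → J3 → J6 → J5 → J1 → J2
Makespan calculation:
  J7: M1 done=4, M2 done=23
  J4: M1 done=14, M2 done=37
  J3: M1 done=25, M2 done=50
  J6: M1 done=38, M2 done=63
  J5: M1 done=56, M2 done=77
  J1: M1 done=75, M2 done=89
  J2: M1 done=91, M2 done=101
= Sequence: J7 → J4 → J3 → J6 → J5 → J1 → J2, Makespan: 101


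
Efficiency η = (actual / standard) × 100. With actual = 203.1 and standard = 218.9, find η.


Efficiency = (actual / standard) × 100
= (203.1 / 218.9) × 100
= 92.8%


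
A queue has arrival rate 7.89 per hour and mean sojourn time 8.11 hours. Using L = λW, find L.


Little's law: L = λ × W
= 7.89 × 8.11
= 63.99


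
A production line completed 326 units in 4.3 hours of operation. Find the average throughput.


Throughput = units / time
= 326 / 4.3
= 75.8 units/hour


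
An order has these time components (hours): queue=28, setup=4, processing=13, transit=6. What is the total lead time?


Lead time = queue + setup + processing + transit
= 28 + 4 + 13 + 6
= 51 hours


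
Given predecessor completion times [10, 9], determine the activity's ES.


ES = max of all predecessor completion times
Predecessors: [10, 9]
ES = max(10, 9)
= 10


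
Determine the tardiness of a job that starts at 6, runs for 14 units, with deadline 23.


Completion = start + processing = 6 + 14 = 20
Tardiness = max(0, C - d) = max(0, 20 - 23)
= max(0, -3)
= 0


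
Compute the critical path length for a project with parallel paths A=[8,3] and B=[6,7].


Path A: 8 + 3 = 11
Path B: 6 + 7 = 13
Critical path = longest = max(11, 13)
= 13 (Path B)
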